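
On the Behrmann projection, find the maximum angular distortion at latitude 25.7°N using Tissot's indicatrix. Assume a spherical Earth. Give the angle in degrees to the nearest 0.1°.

4.5°

The Behrmann projection is cylindrical equal-area with φ₀ = 30°. For cylindrical equal-area with standard parallel φ₀, h = cos φ / cos φ₀ and k = cos φ₀ / cos φ, so h·k = 1.
At 25.7°: h = 1.040, k = 0.9611; principal scales a = 1.040, b = 0.9611.
sin(ω/2) = (a − b)/(a + b) = 0.07937/2.002 = 0.03966, so ω = 2 arcsin(0.03966) ≈ 4.5°.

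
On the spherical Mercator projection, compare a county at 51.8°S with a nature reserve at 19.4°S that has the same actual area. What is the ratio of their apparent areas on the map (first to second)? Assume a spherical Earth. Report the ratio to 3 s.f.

Mercator areal scale is sec²φ.
At 51.8°: sec²(51.8°) = 1/0.6184² = 2.615.
At 19.4°: sec²(19.4°) = 1/0.9432² = 1.124.
Ratio = 2.615/1.124 = cos²(19.4°)/cos²(51.8°) ≈ 2.33.

2.33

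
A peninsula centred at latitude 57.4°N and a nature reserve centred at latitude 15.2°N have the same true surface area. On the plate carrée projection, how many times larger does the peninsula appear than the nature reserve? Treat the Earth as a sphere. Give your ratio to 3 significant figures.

1.79

In the plate carrée (x = Rλ, y = Rφ), meridians are true-scale (h = 1) and parallels are stretched by k = sec φ.
Areal scale at 57.4°: h·k = 1.000 × 1.856 = 1.856.
Areal scale at 15.2°: h·k = 1.000 × 1.036 = 1.036.
Ratio = 1.856/1.036 ≈ 1.79.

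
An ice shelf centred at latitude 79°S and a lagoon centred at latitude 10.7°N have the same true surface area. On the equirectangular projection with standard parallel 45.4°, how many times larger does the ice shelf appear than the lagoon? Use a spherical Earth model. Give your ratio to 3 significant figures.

With standard parallel φ₀ = 45.4°, the equirectangular projection gives x = Rλ cos φ₀, y = Rφ, so h = 1 and k = cos 45.4° / cos φ.
Areal scale at 79°: h·k = 1.000 × 3.680 = 3.680.
Areal scale at 10.7°: h·k = 1.000 × 0.7146 = 0.7146.
Ratio = 3.680/0.7146 ≈ 5.15.

5.15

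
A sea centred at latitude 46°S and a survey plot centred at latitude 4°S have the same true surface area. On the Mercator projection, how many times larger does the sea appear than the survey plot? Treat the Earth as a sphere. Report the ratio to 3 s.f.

2.06

On Mercator, area is exaggerated by sec²φ = 1/cos²φ.
At 46°: sec²(46°) = 1/0.6947² = 2.072.
At 4°: sec²(4°) = 1/0.9976² = 1.005.
Ratio = 2.072/1.005 = cos²(4°)/cos²(46°) ≈ 2.06.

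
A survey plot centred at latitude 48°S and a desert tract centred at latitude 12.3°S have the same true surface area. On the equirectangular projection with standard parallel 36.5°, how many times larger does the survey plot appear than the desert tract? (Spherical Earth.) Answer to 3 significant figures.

1.46

With standard parallel φ₀ = 36.5°, the equirectangular projection gives x = Rλ cos φ₀, y = Rφ, so h = 1 and k = cos 36.5° / cos φ.
Areal scale at 48°: h·k = 1.000 × 1.201 = 1.201.
Areal scale at 12.3°: h·k = 1.000 × 0.8227 = 0.8227.
Ratio = 1.201/0.8227 ≈ 1.46.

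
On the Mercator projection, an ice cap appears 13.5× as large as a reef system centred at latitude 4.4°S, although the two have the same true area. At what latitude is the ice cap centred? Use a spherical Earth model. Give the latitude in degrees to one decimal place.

For equal true areas on Mercator, apparent areas scale as sec²φ, so the ratio is cos²φ₂ / cos²φ₁.
cos²φ₂ / cos²φ₁ = 13.5  ⇒  cos φ₁ = cos 4.4° / √13.5 = 0.9971/3.674 = 0.2714.
φ₁ = arccos(0.2714) ≈ 74.3°.

74.3°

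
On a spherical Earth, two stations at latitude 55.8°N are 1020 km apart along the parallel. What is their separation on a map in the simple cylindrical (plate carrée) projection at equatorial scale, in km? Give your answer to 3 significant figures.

For the equirectangular projection with φ₀ = 0 (plate carrée), h = 1 along meridians and k = sec φ along parallels.
Along the parallel, k = sec 55.8° = 1/0.5621 = 1.779.
Map distance = 1020 × 1.779 ≈ 1810 km.

1810 km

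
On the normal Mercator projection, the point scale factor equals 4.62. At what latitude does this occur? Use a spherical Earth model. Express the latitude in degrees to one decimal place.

77.5°

Mercator scale is k = sec φ = 1/cos φ.
1/cos φ = 4.62  ⇒  cos φ = 0.2165  ⇒  φ = arccos(0.2165) ≈ 77.5°.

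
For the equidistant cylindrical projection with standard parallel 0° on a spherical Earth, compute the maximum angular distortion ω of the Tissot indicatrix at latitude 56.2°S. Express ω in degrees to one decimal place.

33.1°

Plate carrée maps x = Rλ, y = Rφ. The meridian scale is h = 1 and the parallel scale is k = 1/cos φ = sec φ.
At 56.2°: h = 1.000, k = 1.798; principal scales a = 1.798, b = 1.000.
sin(ω/2) = (a − b)/(a + b) = 0.7976/2.798 = 0.2851, so ω = 2 arcsin(0.2851) ≈ 33.1°.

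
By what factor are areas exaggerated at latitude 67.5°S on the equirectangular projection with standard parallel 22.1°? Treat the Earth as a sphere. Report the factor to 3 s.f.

2.42

The equidistant cylindrical projection with φ₀ = 22.1° has h = 1 (meridians true) and k = cos φ₀ / cos φ along parallels.
Areal scale = h·k = 1 × cos φ₀ / cos φ; at 67.5°, h = 1.000, k = 2.421, so h·k = 2.421.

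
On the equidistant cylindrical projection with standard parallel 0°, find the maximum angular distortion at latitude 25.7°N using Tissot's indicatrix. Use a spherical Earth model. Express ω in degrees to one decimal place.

6.0°

In the plate carrée (x = Rλ, y = Rφ), meridians are true-scale (h = 1) and parallels are stretched by k = sec φ.
At 25.7°: h = 1.000, k = 1.110; principal scales a = 1.110, b = 1.000.
sin(ω/2) = (a − b)/(a + b) = 0.1098/2.110 = 0.05204, so ω = 2 arcsin(0.05204) ≈ 6.0°.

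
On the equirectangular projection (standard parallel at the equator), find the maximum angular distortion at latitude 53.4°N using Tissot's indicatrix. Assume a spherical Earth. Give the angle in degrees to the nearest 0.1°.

In the plate carrée (x = Rλ, y = Rφ), meridians are true-scale (h = 1) and parallels are stretched by k = sec φ.
At 53.4°: h = 1.000, k = 1.677; principal scales a = 1.677, b = 1.000.
sin(ω/2) = (a − b)/(a + b) = 0.6772/2.677 = 0.2530, so ω = 2 arcsin(0.2530) ≈ 29.3°.

29.3°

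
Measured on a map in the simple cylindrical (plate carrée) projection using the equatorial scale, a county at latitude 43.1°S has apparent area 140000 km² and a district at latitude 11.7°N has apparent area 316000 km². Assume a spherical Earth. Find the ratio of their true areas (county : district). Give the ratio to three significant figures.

0.330

Plate carrée has h = 1 and k = sec φ, giving areal scale sec φ; true area = (apparent area) · cos φ.
True area of county: 140000 × cos(43.1°) = 140000 × 0.7302 = 102200 km².
True area of district: 316000 × cos(11.7°) = 316000 × 0.9792 = 309400 km².
Ratio = 102200 / 309400 ≈ 0.330.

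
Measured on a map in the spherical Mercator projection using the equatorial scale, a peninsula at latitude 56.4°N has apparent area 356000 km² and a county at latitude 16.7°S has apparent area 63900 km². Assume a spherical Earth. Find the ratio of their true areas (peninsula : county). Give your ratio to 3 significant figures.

1.86

On Mercator the areal scale is sec²φ, so true area = apparent × cos²φ.
True area of peninsula: 356000 × cos²(56.4°) = 356000 × 0.3062 = 109000 km².
True area of county: 63900 × cos²(16.7°) = 63900 × 0.9174 = 58620 km².
Ratio = 109000 / 58620 ≈ 1.86.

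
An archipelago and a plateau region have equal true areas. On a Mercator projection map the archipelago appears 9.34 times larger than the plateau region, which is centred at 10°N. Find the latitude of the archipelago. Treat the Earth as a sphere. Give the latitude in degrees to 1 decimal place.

Mercator areal scale is sec²φ, so apparent-area ratio = sec²φ₁ / sec²φ₂ = cos²φ₂ / cos²φ₁.
cos²φ₂ / cos²φ₁ = 9.34  ⇒  cos φ₁ = cos 10° / √9.34 = 0.9848/3.056 = 0.3222.
φ₁ = arccos(0.3222) ≈ 71.2°.

71.2°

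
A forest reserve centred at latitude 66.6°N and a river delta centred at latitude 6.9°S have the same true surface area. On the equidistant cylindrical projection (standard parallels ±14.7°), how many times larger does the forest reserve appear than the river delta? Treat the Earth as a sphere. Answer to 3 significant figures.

2.50

With standard parallel φ₀ = 14.7°, the equirectangular projection gives x = Rλ cos φ₀, y = Rφ, so h = 1 and k = cos 14.7° / cos φ.
Areal scale at 66.6°: h·k = 1.000 × 2.436 = 2.436.
Areal scale at 6.9°: h·k = 1.000 × 0.9743 = 0.9743.
Ratio = 2.436/0.9743 ≈ 2.50.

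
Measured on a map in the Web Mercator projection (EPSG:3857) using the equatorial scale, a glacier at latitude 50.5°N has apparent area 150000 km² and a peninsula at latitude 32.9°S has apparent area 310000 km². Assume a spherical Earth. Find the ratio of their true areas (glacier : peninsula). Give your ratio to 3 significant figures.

0.278

On Mercator the areal scale is sec²φ, so true area = apparent × cos²φ.
True area of glacier: 150000 × cos²(50.5°) = 150000 × 0.4046 = 60690 km².
True area of peninsula: 310000 × cos²(32.9°) = 310000 × 0.7050 = 218500 km².
Ratio = 60690 / 218500 ≈ 0.278.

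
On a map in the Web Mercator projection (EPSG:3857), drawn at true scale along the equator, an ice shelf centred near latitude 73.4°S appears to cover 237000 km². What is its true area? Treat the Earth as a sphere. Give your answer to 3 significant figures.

Mercator is conformal, so the point scale is isotropic: h = k = sec φ = 1/cos φ.
Areal scale = k² = sec²φ = 1/cos²(73.4°) = 1/0.2857² = 12.25.
True area = apparent / (areal scale) = 237000 / 12.25 ≈ 19300 km².

19300 km²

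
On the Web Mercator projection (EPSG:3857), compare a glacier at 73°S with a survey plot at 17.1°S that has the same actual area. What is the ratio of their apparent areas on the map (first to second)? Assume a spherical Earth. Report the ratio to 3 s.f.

10.7

Mercator is conformal with k = sec φ, so areal scale = k² = sec²φ.
At 73°: sec²(73°) = 1/0.2924² = 11.70.
At 17.1°: sec²(17.1°) = 1/0.9558² = 1.095.
Ratio = 11.70/1.095 = cos²(17.1°)/cos²(73°) ≈ 10.7.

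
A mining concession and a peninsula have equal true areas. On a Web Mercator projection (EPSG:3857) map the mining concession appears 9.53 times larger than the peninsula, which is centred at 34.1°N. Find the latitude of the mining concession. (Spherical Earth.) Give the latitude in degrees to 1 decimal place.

Mercator areal scale is sec²φ, so apparent-area ratio = sec²φ₁ / sec²φ₂ = cos²φ₂ / cos²φ₁.
cos²φ₂ / cos²φ₁ = 9.53  ⇒  cos φ₁ = cos 34.1° / √9.53 = 0.8281/3.087 = 0.2682.
φ₁ = arccos(0.2682) ≈ 74.4°.

74.4°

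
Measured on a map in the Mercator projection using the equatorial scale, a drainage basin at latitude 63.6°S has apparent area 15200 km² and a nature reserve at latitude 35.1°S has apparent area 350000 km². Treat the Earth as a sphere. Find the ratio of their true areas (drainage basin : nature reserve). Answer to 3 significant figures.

0.0128

On Mercator the areal scale is sec²φ, so true area = apparent × cos²φ.
True area of drainage basin: 15200 × cos²(63.6°) = 15200 × 0.1977 = 3005 km².
True area of nature reserve: 350000 × cos²(35.1°) = 350000 × 0.6694 = 234300 km².
Ratio = 3005 / 234300 ≈ 0.0128.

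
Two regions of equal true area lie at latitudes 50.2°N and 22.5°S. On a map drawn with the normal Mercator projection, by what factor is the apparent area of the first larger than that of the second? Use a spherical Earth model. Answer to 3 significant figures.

2.08

Mercator is conformal with k = sec φ, so areal scale = k² = sec²φ.
At 50.2°: sec²(50.2°) = 1/0.6401² = 2.441.
At 22.5°: sec²(22.5°) = 1/0.9239² = 1.172.
Ratio = 2.441/1.172 = cos²(22.5°)/cos²(50.2°) ≈ 2.08.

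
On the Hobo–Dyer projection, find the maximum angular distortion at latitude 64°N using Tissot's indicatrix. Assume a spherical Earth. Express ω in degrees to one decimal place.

Hobo–Dyer is a cylindrical equal-area projection with standard parallels at ±37.5°. Cylindrical equal-area (φ₀ = 37.5°): h = cos φ / cos 37.5° along meridians, k = cos 37.5° / cos φ along parallels; h·k = 1.
At 64°: h = 0.5526, k = 1.810; principal scales a = 1.810, b = 0.5526.
sin(ω/2) = (a − b)/(a + b) = 1.257/2.362 = 0.5322, so ω = 2 arcsin(0.5322) ≈ 64.3°.

64.3°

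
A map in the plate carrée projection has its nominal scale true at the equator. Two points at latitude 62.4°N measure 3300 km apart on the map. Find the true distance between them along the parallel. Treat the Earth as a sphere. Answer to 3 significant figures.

Plate carrée maps x = Rλ, y = Rφ. The meridian scale is h = 1 and the parallel scale is k = 1/cos φ = sec φ.
Along the parallel at 62.4°, map distances are exaggerated by k = sec 62.4° = 2.158.
True distance = 3300 / 2.158 = 3300 × cos 62.4° ≈ 1530 km.

1530 km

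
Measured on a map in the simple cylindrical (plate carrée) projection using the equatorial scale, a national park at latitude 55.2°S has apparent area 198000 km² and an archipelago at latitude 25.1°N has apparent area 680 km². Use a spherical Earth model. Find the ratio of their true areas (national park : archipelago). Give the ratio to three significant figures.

184

Plate carrée has h = 1 and k = sec φ, giving areal scale sec φ; true area = (apparent area) · cos φ.
True area of national park: 198000 × cos(55.2°) = 198000 × 0.5707 = 113000 km².
True area of archipelago: 680 × cos(25.1°) = 680 × 0.9056 = 615.8 km².
Ratio = 113000 / 615.8 ≈ 184.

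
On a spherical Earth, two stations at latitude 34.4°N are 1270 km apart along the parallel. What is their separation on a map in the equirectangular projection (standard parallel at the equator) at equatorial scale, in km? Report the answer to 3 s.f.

1540 km

For the equirectangular projection with φ₀ = 0 (plate carrée), h = 1 along meridians and k = sec φ along parallels.
Along the parallel, k = sec 34.4° = 1/0.8251 = 1.212.
Map distance = 1270 × 1.212 ≈ 1540 km.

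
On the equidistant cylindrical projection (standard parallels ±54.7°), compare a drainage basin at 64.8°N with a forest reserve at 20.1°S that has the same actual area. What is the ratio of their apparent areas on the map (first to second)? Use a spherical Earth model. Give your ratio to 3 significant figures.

With standard parallel φ₀ = 54.7°, the equirectangular projection gives x = Rλ cos φ₀, y = Rφ, so h = 1 and k = cos 54.7° / cos φ.
Areal scale at 64.8°: h·k = 1.000 × 1.357 = 1.357.
Areal scale at 20.1°: h·k = 1.000 × 0.6153 = 0.6153.
Ratio = 1.357/0.6153 ≈ 2.21.

2.21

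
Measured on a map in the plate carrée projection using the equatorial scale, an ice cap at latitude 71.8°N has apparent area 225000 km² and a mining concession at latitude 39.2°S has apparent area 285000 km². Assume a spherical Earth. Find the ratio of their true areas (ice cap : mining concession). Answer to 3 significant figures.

Plate carrée has h = 1 and k = sec φ, giving areal scale sec φ; true area = (apparent area) · cos φ.
True area of ice cap: 225000 × cos(71.8°) = 225000 × 0.3123 = 70280 km².
True area of mining concession: 285000 × cos(39.2°) = 285000 × 0.7749 = 220900 km².
Ratio = 70280 / 220900 ≈ 0.318.

0.318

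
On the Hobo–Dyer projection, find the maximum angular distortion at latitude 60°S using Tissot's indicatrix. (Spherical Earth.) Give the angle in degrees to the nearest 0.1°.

The Hobo–Dyer projection is cylindrical equal-area with φ₀ = 37.5°. For cylindrical equal-area with standard parallel φ₀, h = cos φ / cos φ₀ and k = cos φ₀ / cos φ, so h·k = 1.
At 60°: h = 0.6302, k = 1.587; principal scales a = 1.587, b = 0.6302.
sin(ω/2) = (a − b)/(a + b) = 0.9565/2.217 = 0.4314, so ω = 2 arcsin(0.4314) ≈ 51.1°.

51.1°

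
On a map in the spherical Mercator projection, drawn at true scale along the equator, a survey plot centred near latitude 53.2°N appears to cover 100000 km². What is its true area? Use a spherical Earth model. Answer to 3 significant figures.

35900 km²

For Mercator, h = k = sec φ (a conformal cylindrical projection has a single point scale, 1/cos φ).
Areal scale = k² = sec²φ = 1/cos²(53.2°) = 1/0.5990² = 2.787.
True area = apparent / (areal scale) = 100000 / 2.787 ≈ 35900 km².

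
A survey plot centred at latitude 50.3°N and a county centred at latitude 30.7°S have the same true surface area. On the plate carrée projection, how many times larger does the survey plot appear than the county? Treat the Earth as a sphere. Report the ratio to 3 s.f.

1.35

For the equirectangular projection with φ₀ = 0 (plate carrée), h = 1 along meridians and k = sec φ along parallels.
Areal scale at 50.3°: h·k = 1.000 × 1.566 = 1.566.
Areal scale at 30.7°: h·k = 1.000 × 1.163 = 1.163.
Ratio = 1.566/1.163 ≈ 1.35.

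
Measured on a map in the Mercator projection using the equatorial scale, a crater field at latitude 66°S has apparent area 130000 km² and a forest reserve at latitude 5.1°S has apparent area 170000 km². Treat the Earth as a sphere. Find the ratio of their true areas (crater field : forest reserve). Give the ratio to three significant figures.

0.128

Mercator's areal exaggeration is sec²φ; hence true area = (apparent area) · cos²φ.
True area of crater field: 130000 × cos²(66°) = 130000 × 0.1654 = 21510 km².
True area of forest reserve: 170000 × cos²(5.1°) = 170000 × 0.9921 = 168700 km².
Ratio = 21510 / 168700 ≈ 0.128.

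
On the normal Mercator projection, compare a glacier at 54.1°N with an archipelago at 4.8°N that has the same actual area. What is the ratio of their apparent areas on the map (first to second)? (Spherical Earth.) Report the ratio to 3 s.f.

Mercator is conformal with k = sec φ, so areal scale = k² = sec²φ.
At 54.1°: sec²(54.1°) = 1/0.5864² = 2.908.
At 4.8°: sec²(4.8°) = 1/0.9965² = 1.007.
Ratio = 2.908/1.007 = cos²(4.8°)/cos²(54.1°) ≈ 2.89.

2.89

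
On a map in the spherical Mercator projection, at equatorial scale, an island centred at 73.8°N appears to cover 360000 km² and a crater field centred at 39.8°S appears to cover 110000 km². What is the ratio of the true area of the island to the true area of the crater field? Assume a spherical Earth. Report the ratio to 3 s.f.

0.432

On Mercator the areal scale is sec²φ, so true area = apparent × cos²φ.
True area of island: 360000 × cos²(73.8°) = 360000 × 0.07784 = 28020 km².
True area of crater field: 110000 × cos²(39.8°) = 110000 × 0.5903 = 64930 km².
Ratio = 28020 / 64930 ≈ 0.432.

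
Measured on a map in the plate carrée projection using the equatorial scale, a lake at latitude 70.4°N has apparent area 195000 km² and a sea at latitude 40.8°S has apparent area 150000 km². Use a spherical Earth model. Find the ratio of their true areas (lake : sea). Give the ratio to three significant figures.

0.576

Plate carrée has h = 1 and k = sec φ, giving areal scale sec φ; true area = (apparent area) · cos φ.
True area of lake: 195000 × cos(70.4°) = 195000 × 0.3355 = 65410 km².
True area of sea: 150000 × cos(40.8°) = 150000 × 0.7570 = 113500 km².
Ratio = 65410 / 113500 ≈ 0.576.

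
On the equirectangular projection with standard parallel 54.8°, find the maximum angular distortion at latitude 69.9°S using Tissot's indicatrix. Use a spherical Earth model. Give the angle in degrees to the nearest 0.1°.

29.3°

The equidistant cylindrical projection with φ₀ = 54.8° has h = 1 (meridians true) and k = cos φ₀ / cos φ along parallels.
At 69.9°: h = 1.000, k = 1.677; principal scales a = 1.677, b = 1.000.
sin(ω/2) = (a − b)/(a + b) = 0.6773/2.677 = 0.2530, so ω = 2 arcsin(0.2530) ≈ 29.3°.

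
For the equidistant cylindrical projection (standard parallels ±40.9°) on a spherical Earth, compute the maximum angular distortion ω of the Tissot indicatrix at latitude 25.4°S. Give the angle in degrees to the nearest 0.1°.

10.2°

The equidistant cylindrical projection with φ₀ = 40.9° has h = 1 (meridians true) and k = cos φ₀ / cos φ along parallels.
At 25.4°: h = 1.000, k = 0.8367; principal scales a = 1.000, b = 0.8367.
sin(ω/2) = (a − b)/(a + b) = 0.1633/1.837 = 0.08889, so ω = 2 arcsin(0.08889) ≈ 10.2°.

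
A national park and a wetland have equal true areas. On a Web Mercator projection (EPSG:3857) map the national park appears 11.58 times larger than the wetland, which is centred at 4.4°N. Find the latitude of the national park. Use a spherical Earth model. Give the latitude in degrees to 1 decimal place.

73.0°

On Mercator, (apparent₁)/(apparent₂) = sec²φ₁ / sec²φ₂ when true areas are equal.
cos²φ₂ / cos²φ₁ = 11.58  ⇒  cos φ₁ = cos 4.4° / √11.58 = 0.9971/3.403 = 0.2930.
φ₁ = arccos(0.2930) ≈ 73.0°.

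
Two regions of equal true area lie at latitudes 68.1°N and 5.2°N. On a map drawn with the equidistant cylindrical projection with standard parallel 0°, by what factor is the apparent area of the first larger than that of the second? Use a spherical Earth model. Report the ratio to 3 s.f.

In the plate carrée (x = Rλ, y = Rφ), meridians are true-scale (h = 1) and parallels are stretched by k = sec φ.
Areal scale at 68.1°: h·k = 1.000 × 2.681 = 2.681.
Areal scale at 5.2°: h·k = 1.000 × 1.004 = 1.004.
Ratio = 2.681/1.004 ≈ 2.67.

2.67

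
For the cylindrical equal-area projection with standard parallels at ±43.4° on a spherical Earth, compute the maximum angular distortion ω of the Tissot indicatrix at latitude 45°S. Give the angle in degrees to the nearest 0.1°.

Cylindrical equal-area (φ₀ = 43.4°): h = cos φ / cos 43.4° along meridians, k = cos 43.4° / cos φ along parallels; h·k = 1.
At 45°: h = 0.9732, k = 1.028; principal scales a = 1.028, b = 0.9732.
sin(ω/2) = (a − b)/(a + b) = 0.05433/2.001 = 0.02715, so ω = 2 arcsin(0.02715) ≈ 3.1°.

3.1°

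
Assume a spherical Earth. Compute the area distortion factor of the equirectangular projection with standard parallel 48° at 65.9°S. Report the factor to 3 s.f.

In the equirectangular projection with standard parallel φ₀ = 48° (x = Rλ cos φ₀, y = Rφ), meridians are true-scale (h = 1) and the parallel scale is k = cos φ₀ / cos φ.
Areal scale = h·k = 1 × cos φ₀ / cos φ; at 65.9°, h = 1.000, k = 1.639, so h·k = 1.639.

1.64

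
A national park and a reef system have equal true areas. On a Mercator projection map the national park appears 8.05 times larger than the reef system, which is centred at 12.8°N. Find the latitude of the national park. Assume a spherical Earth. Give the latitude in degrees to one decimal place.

69.9°

Mercator areal scale is sec²φ, so apparent-area ratio = sec²φ₁ / sec²φ₂ = cos²φ₂ / cos²φ₁.
cos²φ₂ / cos²φ₁ = 8.05  ⇒  cos φ₁ = cos 12.8° / √8.05 = 0.9751/2.837 = 0.3437.
φ₁ = arccos(0.3437) ≈ 69.9°.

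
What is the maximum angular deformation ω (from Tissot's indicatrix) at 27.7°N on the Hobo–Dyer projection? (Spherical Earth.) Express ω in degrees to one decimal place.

12.6°

The Hobo–Dyer projection is cylindrical equal-area with φ₀ = 37.5°. For cylindrical equal-area with standard parallel φ₀, h = cos φ / cos φ₀ and k = cos φ₀ / cos φ, so h·k = 1.
At 27.7°: h = 1.116, k = 0.8960; principal scales a = 1.116, b = 0.8960.
sin(ω/2) = (a − b)/(a + b) = 0.2200/2.012 = 0.1093, so ω = 2 arcsin(0.1093) ≈ 12.6°.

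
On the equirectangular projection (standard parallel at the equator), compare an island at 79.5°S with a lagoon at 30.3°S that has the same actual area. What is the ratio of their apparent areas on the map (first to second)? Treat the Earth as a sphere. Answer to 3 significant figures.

For the equirectangular projection with φ₀ = 0 (plate carrée), h = 1 along meridians and k = sec φ along parallels.
Areal scale at 79.5°: h·k = 1.000 × 5.487 = 5.487.
Areal scale at 30.3°: h·k = 1.000 × 1.158 = 1.158.
Ratio = 5.487/1.158 ≈ 4.74.

4.74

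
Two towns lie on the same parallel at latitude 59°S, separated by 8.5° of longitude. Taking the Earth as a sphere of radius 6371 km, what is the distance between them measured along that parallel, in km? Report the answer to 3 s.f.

Arc length along a parallel = R cos φ · Δλ (with Δλ in radians).
= 6371 × cos 59° × (8.5° × π/180) = 6371 × 0.5150 × 0.1484 ≈ 487 km.

487 km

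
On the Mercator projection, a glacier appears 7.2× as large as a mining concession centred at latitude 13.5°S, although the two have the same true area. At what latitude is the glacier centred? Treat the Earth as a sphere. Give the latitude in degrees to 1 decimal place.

68.8°

Mercator areal scale is sec²φ, so apparent-area ratio = sec²φ₁ / sec²φ₂ = cos²φ₂ / cos²φ₁.
cos²φ₂ / cos²φ₁ = 7.2  ⇒  cos φ₁ = cos 13.5° / √7.2 = 0.9724/2.683 = 0.3624.
φ₁ = arccos(0.3624) ≈ 68.8°.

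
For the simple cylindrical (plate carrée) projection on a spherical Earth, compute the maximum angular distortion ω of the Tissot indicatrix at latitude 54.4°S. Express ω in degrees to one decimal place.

30.6°

In the plate carrée (x = Rλ, y = Rφ), meridians are true-scale (h = 1) and parallels are stretched by k = sec φ.
At 54.4°: h = 1.000, k = 1.718; principal scales a = 1.718, b = 1.000.
sin(ω/2) = (a − b)/(a + b) = 0.7179/2.718 = 0.2641, so ω = 2 arcsin(0.2641) ≈ 30.6°.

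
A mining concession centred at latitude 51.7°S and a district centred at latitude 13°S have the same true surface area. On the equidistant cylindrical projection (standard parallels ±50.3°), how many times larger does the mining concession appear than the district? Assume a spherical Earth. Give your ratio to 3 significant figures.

The equidistant cylindrical projection with φ₀ = 50.3° has h = 1 (meridians true) and k = cos φ₀ / cos φ along parallels.
Areal scale at 51.7°: h·k = 1.000 × 1.031 = 1.031.
Areal scale at 13°: h·k = 1.000 × 0.6556 = 0.6556.
Ratio = 1.031/0.6556 ≈ 1.57.

1.57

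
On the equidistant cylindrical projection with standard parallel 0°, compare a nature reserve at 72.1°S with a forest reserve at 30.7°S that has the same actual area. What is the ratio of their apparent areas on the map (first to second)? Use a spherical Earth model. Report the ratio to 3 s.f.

2.80

For the equirectangular projection with φ₀ = 0 (plate carrée), h = 1 along meridians and k = sec φ along parallels.
Areal scale at 72.1°: h·k = 1.000 × 3.254 = 3.254.
Areal scale at 30.7°: h·k = 1.000 × 1.163 = 1.163.
Ratio = 3.254/1.163 ≈ 2.80.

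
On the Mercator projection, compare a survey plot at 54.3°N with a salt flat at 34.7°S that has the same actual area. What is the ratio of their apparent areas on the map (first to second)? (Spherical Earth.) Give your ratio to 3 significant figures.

1.98

On Mercator, area is exaggerated by sec²φ = 1/cos²φ.
At 54.3°: sec²(54.3°) = 1/0.5835² = 2.937.
At 34.7°: sec²(34.7°) = 1/0.8221² = 1.479.
Ratio = 2.937/1.479 = cos²(34.7°)/cos²(54.3°) ≈ 1.98.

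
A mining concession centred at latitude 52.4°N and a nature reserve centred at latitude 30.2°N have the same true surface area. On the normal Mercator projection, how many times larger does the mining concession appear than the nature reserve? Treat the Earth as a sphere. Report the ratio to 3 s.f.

2.01

Mercator areal scale is sec²φ.
At 52.4°: sec²(52.4°) = 1/0.6101² = 2.686.
At 30.2°: sec²(30.2°) = 1/0.8643² = 1.339.
Ratio = 2.686/1.339 = cos²(30.2°)/cos²(52.4°) ≈ 2.01.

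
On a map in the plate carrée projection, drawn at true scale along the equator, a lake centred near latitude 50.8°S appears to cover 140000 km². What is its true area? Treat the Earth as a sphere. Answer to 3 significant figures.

For the equirectangular projection with φ₀ = 0 (plate carrée), h = 1 along meridians and k = sec φ along parallels.
Areal scale = h·k = 1 × sec φ; at 50.8°, h = 1.000, k = 1.582, so h·k = 1.582.
True area = apparent / (areal scale) = 140000 / 1.582 ≈ 88500 km².

88500 km²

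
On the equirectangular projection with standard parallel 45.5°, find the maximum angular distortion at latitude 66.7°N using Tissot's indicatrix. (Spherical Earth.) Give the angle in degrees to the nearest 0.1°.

With standard parallel φ₀ = 45.5°, the equirectangular projection gives x = Rλ cos φ₀, y = Rφ, so h = 1 and k = cos 45.5° / cos φ.
At 66.7°: h = 1.000, k = 1.772; principal scales a = 1.772, b = 1.000.
sin(ω/2) = (a − b)/(a + b) = 0.7720/2.772 = 0.2785, so ω = 2 arcsin(0.2785) ≈ 32.3°.

32.3°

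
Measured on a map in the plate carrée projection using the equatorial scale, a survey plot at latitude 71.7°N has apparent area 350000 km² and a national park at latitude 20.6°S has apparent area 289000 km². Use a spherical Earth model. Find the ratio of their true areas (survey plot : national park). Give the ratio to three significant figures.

Plate carrée has h = 1 and k = sec φ, giving areal scale sec φ; true area = (apparent area) · cos φ.
True area of survey plot: 350000 × cos(71.7°) = 350000 × 0.3140 = 109900 km².
True area of national park: 289000 × cos(20.6°) = 289000 × 0.9361 = 270500 km².
Ratio = 109900 / 270500 ≈ 0.406.

0.406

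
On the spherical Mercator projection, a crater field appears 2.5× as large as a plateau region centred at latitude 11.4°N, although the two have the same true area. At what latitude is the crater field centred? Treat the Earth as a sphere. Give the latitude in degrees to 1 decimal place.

51.7°

For equal true areas on Mercator, apparent areas scale as sec²φ, so the ratio is cos²φ₂ / cos²φ₁.
cos²φ₂ / cos²φ₁ = 2.5  ⇒  cos φ₁ = cos 11.4° / √2.5 = 0.9803/1.581 = 0.6200.
φ₁ = arccos(0.6200) ≈ 51.7°.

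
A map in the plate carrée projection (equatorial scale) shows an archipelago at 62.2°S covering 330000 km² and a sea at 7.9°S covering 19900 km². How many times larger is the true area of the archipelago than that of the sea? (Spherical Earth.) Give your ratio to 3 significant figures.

On the plate carrée, areal scale = h·k = 1 × sec φ, so true area = apparent × cos φ.
True area of archipelago: 330000 × cos(62.2°) = 330000 × 0.4664 = 153900 km².
True area of sea: 19900 × cos(7.9°) = 19900 × 0.9905 = 19710 km².
Ratio = 153900 / 19710 ≈ 7.81.

7.81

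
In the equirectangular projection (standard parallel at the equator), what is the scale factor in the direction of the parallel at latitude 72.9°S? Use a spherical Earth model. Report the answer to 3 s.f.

Plate carrée maps x = Rλ, y = Rφ. The meridian scale is h = 1 and the parallel scale is k = 1/cos φ = sec φ.
k = 1/cos 72.9° = 1/0.2940 = 3.401.

3.40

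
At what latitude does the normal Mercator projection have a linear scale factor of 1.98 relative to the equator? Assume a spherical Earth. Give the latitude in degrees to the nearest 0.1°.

59.7°

Mercator scale is k = sec φ = 1/cos φ.
1/cos φ = 1.98  ⇒  cos φ = 0.5051  ⇒  φ = arccos(0.5051) ≈ 59.7°.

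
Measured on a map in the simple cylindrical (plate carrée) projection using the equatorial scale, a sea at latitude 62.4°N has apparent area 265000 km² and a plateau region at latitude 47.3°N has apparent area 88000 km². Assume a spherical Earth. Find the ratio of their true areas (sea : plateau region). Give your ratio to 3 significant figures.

Plate carrée has h = 1 and k = sec φ, giving areal scale sec φ; true area = (apparent area) · cos φ.
True area of sea: 265000 × cos(62.4°) = 265000 × 0.4633 = 122800 km².
True area of plateau region: 88000 × cos(47.3°) = 88000 × 0.6782 = 59680 km².
Ratio = 122800 / 59680 ≈ 2.06.

2.06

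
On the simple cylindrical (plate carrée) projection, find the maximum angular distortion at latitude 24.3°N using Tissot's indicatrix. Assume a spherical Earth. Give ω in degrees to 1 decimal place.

5.3°

In the plate carrée (x = Rλ, y = Rφ), meridians are true-scale (h = 1) and parallels are stretched by k = sec φ.
At 24.3°: h = 1.000, k = 1.097; principal scales a = 1.097, b = 1.000.
sin(ω/2) = (a − b)/(a + b) = 0.09721/2.097 = 0.04635, so ω = 2 arcsin(0.04635) ≈ 5.3°.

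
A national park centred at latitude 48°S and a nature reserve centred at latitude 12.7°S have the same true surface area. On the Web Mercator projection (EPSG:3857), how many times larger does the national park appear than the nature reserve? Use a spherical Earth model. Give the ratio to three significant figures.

Mercator is conformal with k = sec φ, so areal scale = k² = sec²φ.
At 48°: sec²(48°) = 1/0.6691² = 2.233.
At 12.7°: sec²(12.7°) = 1/0.9755² = 1.051.
Ratio = 2.233/1.051 = cos²(12.7°)/cos²(48°) ≈ 2.13.

2.13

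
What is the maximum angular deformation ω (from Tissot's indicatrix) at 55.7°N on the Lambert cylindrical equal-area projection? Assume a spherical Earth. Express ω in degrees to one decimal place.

62.4°

The Lambert cylindrical equal-area projection is the cylindrical equal-area projection with its standard parallel at the equator (φ₀ = 0). A cylindrical equal-area projection with standard parallel φ₀ has meridian scale h = cos φ / cos φ₀ and parallel scale k = cos φ₀ / cos φ (so areas are preserved, h·k = 1).
At 55.7°: h = 0.5635, k = 1.775; principal scales a = 1.775, b = 0.5635.
sin(ω/2) = (a − b)/(a + b) = 1.211/2.338 = 0.5180, so ω = 2 arcsin(0.5180) ≈ 62.4°.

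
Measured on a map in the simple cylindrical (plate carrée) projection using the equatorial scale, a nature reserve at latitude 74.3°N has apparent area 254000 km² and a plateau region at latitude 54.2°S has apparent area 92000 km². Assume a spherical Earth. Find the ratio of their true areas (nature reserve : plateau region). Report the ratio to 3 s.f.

On the plate carrée, areal scale = h·k = 1 × sec φ, so true area = apparent × cos φ.
True area of nature reserve: 254000 × cos(74.3°) = 254000 × 0.2706 = 68730 km².
True area of plateau region: 92000 × cos(54.2°) = 92000 × 0.5850 = 53820 km².
Ratio = 68730 / 53820 ≈ 1.28.

1.28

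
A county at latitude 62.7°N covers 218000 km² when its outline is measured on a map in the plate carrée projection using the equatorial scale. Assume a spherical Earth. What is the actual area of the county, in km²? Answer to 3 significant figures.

100000 km²

Plate carrée maps x = Rλ, y = Rφ. The meridian scale is h = 1 and the parallel scale is k = 1/cos φ = sec φ.
Areal scale = h·k = 1 × sec φ; at 62.7°, h = 1.000, k = 2.180, so h·k = 2.180.
True area = apparent / (areal scale) = 218000 / 2.180 ≈ 100000 km².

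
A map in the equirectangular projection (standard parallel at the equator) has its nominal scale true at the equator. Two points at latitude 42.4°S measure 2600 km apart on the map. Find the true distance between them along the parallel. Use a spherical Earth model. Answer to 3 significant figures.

Plate carrée maps x = Rλ, y = Rφ. The meridian scale is h = 1 and the parallel scale is k = 1/cos φ = sec φ.
Along the parallel at 42.4°, map distances are exaggerated by k = sec 42.4° = 1.354.
True distance = 2600 / 1.354 = 2600 × cos 42.4° ≈ 1920 km.

1920 km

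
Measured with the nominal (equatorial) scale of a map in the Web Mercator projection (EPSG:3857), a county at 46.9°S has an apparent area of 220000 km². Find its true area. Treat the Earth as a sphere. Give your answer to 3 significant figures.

103000 km²

The Mercator projection is conformal; its linear scale factor is the same in every direction and equals sec φ = 1/cos φ.
Areal scale = k² = sec²φ = 1/cos²(46.9°) = 1/0.6833² = 2.142.
True area = apparent / (areal scale) = 220000 / 2.142 ≈ 103000 km².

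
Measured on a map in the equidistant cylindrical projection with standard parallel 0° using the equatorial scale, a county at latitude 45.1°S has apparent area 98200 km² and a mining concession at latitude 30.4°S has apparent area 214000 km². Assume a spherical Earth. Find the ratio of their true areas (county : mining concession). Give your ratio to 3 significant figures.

0.376

On the plate carrée, areal scale = h·k = 1 × sec φ, so true area = apparent × cos φ.
True area of county: 98200 × cos(45.1°) = 98200 × 0.7059 = 69320 km².
True area of mining concession: 214000 × cos(30.4°) = 214000 × 0.8625 = 184600 km².
Ratio = 69320 / 184600 ≈ 0.376.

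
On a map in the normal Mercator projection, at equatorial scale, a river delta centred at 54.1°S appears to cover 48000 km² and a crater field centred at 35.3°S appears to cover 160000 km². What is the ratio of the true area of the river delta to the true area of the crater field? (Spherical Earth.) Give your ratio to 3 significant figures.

0.155

Mercator's areal exaggeration is sec²φ; hence true area = (apparent area) · cos²φ.
True area of river delta: 48000 × cos²(54.1°) = 48000 × 0.3438 = 16500 km².
True area of crater field: 160000 × cos²(35.3°) = 160000 × 0.6661 = 106600 km².
Ratio = 16500 / 106600 ≈ 0.155.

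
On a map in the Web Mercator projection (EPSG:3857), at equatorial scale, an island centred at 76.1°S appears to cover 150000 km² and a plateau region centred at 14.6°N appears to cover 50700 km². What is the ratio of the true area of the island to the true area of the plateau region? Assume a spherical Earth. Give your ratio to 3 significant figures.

0.182

On Mercator the areal scale is sec²φ, so true area = apparent × cos²φ.
True area of island: 150000 × cos²(76.1°) = 150000 × 0.05771 = 8656 km².
True area of plateau region: 50700 × cos²(14.6°) = 50700 × 0.9365 = 47480 km².
Ratio = 8656 / 47480 ≈ 0.182.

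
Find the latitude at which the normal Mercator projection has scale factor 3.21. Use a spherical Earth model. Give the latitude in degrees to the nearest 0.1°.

Mercator scale is k = sec φ = 1/cos φ.
1/cos φ = 3.21  ⇒  cos φ = 0.3115  ⇒  φ = arccos(0.3115) ≈ 71.8°.

71.8°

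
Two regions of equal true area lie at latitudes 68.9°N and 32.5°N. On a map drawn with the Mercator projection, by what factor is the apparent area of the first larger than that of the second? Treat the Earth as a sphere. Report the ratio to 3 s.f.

5.49

Mercator areal scale is sec²φ.
At 68.9°: sec²(68.9°) = 1/0.3600² = 7.716.
At 32.5°: sec²(32.5°) = 1/0.8434² = 1.406.
Ratio = 7.716/1.406 = cos²(32.5°)/cos²(68.9°) ≈ 5.49.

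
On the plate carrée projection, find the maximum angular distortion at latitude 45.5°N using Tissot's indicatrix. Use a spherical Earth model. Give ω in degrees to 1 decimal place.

For the equirectangular projection with φ₀ = 0 (plate carrée), h = 1 along meridians and k = sec φ along parallels.
At 45.5°: h = 1.000, k = 1.427; principal scales a = 1.427, b = 1.000.
sin(ω/2) = (a − b)/(a + b) = 0.4267/2.427 = 0.1758, so ω = 2 arcsin(0.1758) ≈ 20.3°.

20.3°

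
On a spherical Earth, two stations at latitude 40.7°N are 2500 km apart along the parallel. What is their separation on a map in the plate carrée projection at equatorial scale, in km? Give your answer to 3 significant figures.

For the equirectangular projection with φ₀ = 0 (plate carrée), h = 1 along meridians and k = sec φ along parallels.
Along the parallel, k = sec 40.7° = 1/0.7581 = 1.319.
Map distance = 2500 × 1.319 ≈ 3300 km.

3300 km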